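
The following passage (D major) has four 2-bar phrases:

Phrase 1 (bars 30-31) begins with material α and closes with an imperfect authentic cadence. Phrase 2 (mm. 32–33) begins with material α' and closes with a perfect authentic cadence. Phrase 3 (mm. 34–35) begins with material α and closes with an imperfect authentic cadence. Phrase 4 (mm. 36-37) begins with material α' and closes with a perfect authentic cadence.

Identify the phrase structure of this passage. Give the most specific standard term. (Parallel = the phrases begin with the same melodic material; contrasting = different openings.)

The cadence pattern IAC–PAC–IAC–PAC is weak–strong twice, and phrases 3–4 restate phrases 1–2: a period heard twice, not a double period (which would end weakly at phrase 2).

repeated period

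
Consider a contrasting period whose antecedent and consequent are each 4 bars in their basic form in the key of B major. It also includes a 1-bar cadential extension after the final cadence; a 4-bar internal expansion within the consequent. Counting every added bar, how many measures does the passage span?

Basic contrasting period: 4 + 4 = 8 bars.
8 (basic form) + 1 (cadential extension) + 4 (internal expansion) = 13.

13 measures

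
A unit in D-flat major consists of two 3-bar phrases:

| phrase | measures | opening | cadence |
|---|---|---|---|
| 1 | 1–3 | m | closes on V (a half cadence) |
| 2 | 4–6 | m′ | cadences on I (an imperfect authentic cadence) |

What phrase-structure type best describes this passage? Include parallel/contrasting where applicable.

parallel period

Phrase 1 ends with a half cadence (weaker) and phrase 2 with an imperfect authentic cadence (stronger): antecedent + consequent = a period.
The two phrases open with the same material (m / m′), so the period is parallel.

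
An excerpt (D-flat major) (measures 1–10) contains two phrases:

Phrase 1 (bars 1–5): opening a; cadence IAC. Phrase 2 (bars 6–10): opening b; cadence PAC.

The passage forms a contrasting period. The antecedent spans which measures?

The antecedent is the phrase ending with the weaker cadence (imperfect authentic cadence, phrase 1) and the consequent the one ending more conclusively (perfect authentic cadence, phrase 2); the antecedent is measures 1–5.

measures 1–5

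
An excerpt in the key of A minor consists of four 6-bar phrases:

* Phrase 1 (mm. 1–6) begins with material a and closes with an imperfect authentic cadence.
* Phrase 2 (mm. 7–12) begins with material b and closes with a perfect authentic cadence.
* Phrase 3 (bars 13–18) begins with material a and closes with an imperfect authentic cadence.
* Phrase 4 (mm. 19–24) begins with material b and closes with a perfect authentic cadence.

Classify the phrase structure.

repeated period

The cadence pattern IAC–PAC–IAC–PAC is weak–strong twice, and phrases 3–4 restate phrases 1–2: a period heard twice, not a double period (which would end weakly at phrase 2).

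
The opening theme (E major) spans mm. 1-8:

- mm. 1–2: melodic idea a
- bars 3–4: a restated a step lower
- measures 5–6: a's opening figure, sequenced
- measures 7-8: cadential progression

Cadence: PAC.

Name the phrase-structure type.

sentence

Basic idea (mm. 1–2) + its repetition (mm. 3–4) form the presentation; fragmentation and cadence (measures 5–8) form the continuation — the 8-bar whole is a sentence.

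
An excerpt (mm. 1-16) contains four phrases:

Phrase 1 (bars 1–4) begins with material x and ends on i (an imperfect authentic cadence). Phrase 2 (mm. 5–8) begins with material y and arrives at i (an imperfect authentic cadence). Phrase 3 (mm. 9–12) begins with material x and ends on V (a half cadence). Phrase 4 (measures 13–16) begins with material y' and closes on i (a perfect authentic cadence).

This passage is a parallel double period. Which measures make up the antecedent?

In a double period the four phrases pair into a large antecedent (phrases 1–2, ending imperfect authentic cadence) and a large consequent (phrases 3–4, ending perfect authentic cadence). The antecedent spans mm. 1-8.

measures 1–8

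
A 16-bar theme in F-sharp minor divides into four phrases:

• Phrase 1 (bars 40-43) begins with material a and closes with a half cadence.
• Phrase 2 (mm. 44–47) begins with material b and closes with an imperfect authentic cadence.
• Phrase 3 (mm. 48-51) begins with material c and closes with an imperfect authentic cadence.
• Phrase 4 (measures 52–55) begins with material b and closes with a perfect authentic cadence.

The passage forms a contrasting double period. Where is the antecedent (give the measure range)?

measures 40–47

In a double period the four phrases pair into a large antecedent (phrases 1–2, ending imperfect authentic cadence) and a large consequent (phrases 3–4, ending perfect authentic cadence). The antecedent spans mm. 40–47.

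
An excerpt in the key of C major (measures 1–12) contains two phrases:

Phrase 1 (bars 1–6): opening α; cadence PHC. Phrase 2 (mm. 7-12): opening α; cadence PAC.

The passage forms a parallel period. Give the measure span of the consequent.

measures 7–12

The phrase ending with the weaker cadence (Phrygian half cadence) is the antecedent; the one ending more conclusively (perfect authentic cadence) is the consequent. The consequent is measures 7–12.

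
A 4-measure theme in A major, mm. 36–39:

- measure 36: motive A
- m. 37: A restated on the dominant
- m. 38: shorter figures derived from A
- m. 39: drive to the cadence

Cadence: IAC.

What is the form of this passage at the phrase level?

Basic idea (bar 36) + its repetition (bar 37) form the presentation; fragmentation and cadence (mm. 38-39) form the continuation — the 4-bar whole is a sentence.

sentence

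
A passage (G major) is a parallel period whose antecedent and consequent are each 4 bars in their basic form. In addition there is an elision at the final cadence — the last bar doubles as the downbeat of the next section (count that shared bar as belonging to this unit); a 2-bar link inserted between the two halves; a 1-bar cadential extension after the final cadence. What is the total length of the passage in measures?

11 measures

Basic parallel period: 4 + 4 = 8 bars.
8 (basic form) + 2 (link) + 1 (cadential extension) = 11.
The elision shares a bar with the next section but does not change this unit's count.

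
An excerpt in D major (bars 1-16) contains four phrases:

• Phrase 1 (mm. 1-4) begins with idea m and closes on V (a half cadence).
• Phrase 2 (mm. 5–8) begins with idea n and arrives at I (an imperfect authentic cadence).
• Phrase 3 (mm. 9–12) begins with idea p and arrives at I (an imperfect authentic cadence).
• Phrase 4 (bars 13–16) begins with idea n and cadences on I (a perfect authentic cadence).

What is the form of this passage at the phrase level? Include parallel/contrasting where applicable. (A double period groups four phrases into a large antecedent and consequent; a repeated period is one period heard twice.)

contrasting double period

Four phrases in two halves: the first half (bars 1–8) ends with an imperfect authentic cadence, the second (mm. 9–16) with a perfect authentic cadence — a large antecedent–consequent pair, i.e. a double period.
Phrase 3 begins with different material from phrase 1, making it contrasting.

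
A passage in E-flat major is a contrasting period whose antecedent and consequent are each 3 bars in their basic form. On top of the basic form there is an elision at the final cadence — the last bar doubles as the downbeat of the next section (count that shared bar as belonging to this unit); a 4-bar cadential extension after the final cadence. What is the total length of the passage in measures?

Basic contrasting period: 3 + 3 = 6 bars.
6 (basic form) + 4 (cadential extension) = 10.
The elision shares a bar with the next section but does not change this unit's count.

10 measures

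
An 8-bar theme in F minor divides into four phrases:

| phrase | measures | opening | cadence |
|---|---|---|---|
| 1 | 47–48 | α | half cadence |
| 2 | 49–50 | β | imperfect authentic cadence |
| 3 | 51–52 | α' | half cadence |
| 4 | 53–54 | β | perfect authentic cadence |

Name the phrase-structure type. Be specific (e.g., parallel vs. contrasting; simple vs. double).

Four phrases in two halves: the first half (mm. 47–50) ends with an imperfect authentic cadence, the second (bars 51–54) with a perfect authentic cadence — a large antecedent–consequent pair, i.e. a double period.
Phrase 3 begins with the same material as phrase 1, making it parallel.

parallel double period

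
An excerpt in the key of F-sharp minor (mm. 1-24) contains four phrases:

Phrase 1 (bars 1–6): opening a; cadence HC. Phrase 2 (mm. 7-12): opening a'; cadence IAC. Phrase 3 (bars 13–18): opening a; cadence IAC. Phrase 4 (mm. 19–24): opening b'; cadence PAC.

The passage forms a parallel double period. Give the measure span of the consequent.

In a double period the first pair of phrases (ending imperfect authentic cadence) is the large antecedent and the second pair (ending perfect authentic cadence) is the large consequent; the consequent is measures 13–24.

measures 13–24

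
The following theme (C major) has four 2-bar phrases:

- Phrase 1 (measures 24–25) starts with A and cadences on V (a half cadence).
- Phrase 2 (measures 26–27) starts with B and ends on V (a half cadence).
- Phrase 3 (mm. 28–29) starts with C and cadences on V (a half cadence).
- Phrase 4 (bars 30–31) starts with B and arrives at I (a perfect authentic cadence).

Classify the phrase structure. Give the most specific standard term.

Four phrases in two halves: the first half (mm. 24–27) ends with a half cadence, the second (mm. 28-31) with a perfect authentic cadence — a large antecedent–consequent pair, i.e. a double period.
Phrase 3 begins with different material from phrase 1, making it contrasting.

contrasting double period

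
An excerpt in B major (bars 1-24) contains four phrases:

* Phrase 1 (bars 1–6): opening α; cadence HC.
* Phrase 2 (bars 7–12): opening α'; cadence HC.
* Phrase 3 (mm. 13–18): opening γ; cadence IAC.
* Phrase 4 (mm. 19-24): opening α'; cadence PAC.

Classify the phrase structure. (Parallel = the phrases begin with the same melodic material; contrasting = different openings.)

contrasting double period

Four phrases in two halves: the first half (mm. 1-12) ends with a half cadence, the second (bars 13–24) with a perfect authentic cadence — a large antecedent–consequent pair, i.e. a double period.
Phrase 3 begins with different material from phrase 1, making it contrasting.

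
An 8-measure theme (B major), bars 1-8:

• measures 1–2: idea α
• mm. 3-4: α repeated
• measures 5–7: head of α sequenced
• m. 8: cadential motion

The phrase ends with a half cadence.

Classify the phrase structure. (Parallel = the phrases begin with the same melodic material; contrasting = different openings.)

Basic idea (measures 1–2) + its repetition (mm. 3-4) form the presentation; fragmentation and cadence (bars 5–8) form the continuation — the 8-bar whole is a sentence.

sentence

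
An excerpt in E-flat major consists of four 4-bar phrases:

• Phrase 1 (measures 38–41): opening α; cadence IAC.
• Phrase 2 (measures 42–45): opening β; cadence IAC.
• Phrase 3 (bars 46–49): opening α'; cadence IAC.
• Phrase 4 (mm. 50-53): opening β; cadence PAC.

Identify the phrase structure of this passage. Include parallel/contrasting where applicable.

Four phrases in two halves: the first half (mm. 38–45) ends with an imperfect authentic cadence, the second (mm. 46-53) with a perfect authentic cadence — a large antecedent–consequent pair, i.e. a double period.
Phrase 3 begins with the same material as phrase 1, making it parallel.

parallel double period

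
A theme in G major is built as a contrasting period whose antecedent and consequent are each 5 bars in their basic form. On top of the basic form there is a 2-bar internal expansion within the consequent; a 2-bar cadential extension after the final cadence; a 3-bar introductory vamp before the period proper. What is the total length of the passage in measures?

17 measures

Basic contrasting period: 5 + 5 = 10 bars.
10 (basic form) + 2 (internal expansion) + 2 (cadential extension) + 3 (introduction) = 17.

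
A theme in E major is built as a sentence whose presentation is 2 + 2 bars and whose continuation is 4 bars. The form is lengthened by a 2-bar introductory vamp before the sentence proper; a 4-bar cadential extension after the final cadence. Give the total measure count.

14 measures

Basic sentence: 2 + 2 + 4 = 8 bars.
8 (basic form) + 2 (introduction) + 4 (cadential extension) = 14.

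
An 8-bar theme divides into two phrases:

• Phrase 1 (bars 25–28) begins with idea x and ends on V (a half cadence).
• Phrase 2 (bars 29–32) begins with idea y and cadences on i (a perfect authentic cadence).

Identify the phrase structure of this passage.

Phrase 1 ends with a half cadence (weaker) and phrase 2 with a perfect authentic cadence (stronger): antecedent + consequent = a period.
The two phrases open with different material (x / y), so the period is contrasting.

contrasting period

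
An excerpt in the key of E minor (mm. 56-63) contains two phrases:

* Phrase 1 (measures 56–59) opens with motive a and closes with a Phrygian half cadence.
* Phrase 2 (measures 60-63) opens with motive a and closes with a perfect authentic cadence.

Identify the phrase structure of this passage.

parallel period

Phrase 1 ends with a Phrygian half cadence (weaker) and phrase 2 with a perfect authentic cadence (stronger): antecedent + consequent = a period.
The two phrases open with the same material (a / a), so the period is parallel.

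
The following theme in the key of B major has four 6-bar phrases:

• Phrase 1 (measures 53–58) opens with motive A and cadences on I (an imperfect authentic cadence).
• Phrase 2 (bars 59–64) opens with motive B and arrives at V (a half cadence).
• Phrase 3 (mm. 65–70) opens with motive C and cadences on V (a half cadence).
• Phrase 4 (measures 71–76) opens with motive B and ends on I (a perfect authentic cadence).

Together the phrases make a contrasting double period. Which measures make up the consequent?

measures 65–76

In a double period the first pair of phrases (ending half cadence) is the large antecedent and the second pair (ending perfect authentic cadence) is the large consequent; the consequent is measures 65–76.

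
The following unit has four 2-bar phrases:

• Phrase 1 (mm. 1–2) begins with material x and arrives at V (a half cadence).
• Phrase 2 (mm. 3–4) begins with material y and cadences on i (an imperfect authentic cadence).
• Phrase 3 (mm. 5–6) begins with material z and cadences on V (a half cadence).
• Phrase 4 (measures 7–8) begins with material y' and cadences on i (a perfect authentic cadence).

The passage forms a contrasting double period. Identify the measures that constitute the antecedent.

measures 1–4

In a double period the four phrases pair into a large antecedent (phrases 1–2, ending imperfect authentic cadence) and a large consequent (phrases 3–4, ending perfect authentic cadence). The antecedent spans measures 1-4.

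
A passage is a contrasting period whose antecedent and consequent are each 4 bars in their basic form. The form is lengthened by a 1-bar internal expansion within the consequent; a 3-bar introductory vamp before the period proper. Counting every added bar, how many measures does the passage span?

12 measures

Basic contrasting period: 4 + 4 = 8 bars.
8 (basic form) + 1 (internal expansion) + 3 (introduction) = 12.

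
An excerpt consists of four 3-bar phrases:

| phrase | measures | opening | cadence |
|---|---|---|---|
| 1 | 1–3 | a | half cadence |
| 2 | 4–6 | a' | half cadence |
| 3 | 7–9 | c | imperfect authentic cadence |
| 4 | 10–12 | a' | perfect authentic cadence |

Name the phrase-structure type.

contrasting double period

Four phrases in two halves: the first half (mm. 1–6) ends with a half cadence, the second (measures 7–12) with a perfect authentic cadence — a large antecedent–consequent pair, i.e. a double period.
Phrase 3 begins with different material from phrase 1, making it contrasting.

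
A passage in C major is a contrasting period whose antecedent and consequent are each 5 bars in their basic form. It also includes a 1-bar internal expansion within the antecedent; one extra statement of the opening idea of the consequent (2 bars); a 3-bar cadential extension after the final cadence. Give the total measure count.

16 measures

Basic contrasting period: 5 + 5 = 10 bars.
10 (basic form) + 1 (internal expansion) + 2 (extra statement) + 3 (cadential extension) = 16.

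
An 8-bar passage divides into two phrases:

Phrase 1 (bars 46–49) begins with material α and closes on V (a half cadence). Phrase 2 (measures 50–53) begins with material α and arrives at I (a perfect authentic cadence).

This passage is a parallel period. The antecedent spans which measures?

The antecedent is the phrase ending with the weaker cadence (half cadence, phrase 1) and the consequent the one ending more conclusively (perfect authentic cadence, phrase 2); the antecedent is mm. 46-49.

measures 46–49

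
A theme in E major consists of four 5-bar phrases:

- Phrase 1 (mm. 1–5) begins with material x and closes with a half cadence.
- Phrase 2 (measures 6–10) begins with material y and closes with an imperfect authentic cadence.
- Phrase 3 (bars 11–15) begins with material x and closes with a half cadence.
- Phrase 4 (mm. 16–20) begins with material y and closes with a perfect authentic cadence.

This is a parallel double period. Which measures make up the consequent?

In a double period the first pair of phrases (ending imperfect authentic cadence) is the large antecedent and the second pair (ending perfect authentic cadence) is the large consequent; the consequent is measures 11–20.

measures 11–20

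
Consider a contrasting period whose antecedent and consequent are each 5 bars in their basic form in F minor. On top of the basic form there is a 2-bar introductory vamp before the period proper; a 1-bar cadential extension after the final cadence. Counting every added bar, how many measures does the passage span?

13 measures

Basic contrasting period: 5 + 5 = 10 bars.
10 (basic form) + 2 (introduction) + 1 (cadential extension) = 13.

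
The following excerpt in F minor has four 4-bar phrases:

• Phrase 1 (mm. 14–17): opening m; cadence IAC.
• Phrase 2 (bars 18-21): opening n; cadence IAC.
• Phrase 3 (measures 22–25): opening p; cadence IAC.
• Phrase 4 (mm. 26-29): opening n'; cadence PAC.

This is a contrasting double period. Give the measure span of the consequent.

measures 22–29

In a double period the first pair of phrases (ending imperfect authentic cadence) is the large antecedent and the second pair (ending perfect authentic cadence) is the large consequent; the consequent is measures 22–29.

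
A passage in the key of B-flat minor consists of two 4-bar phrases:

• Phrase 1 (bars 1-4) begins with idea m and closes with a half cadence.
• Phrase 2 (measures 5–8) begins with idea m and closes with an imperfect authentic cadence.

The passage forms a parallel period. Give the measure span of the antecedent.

measures 1–4

The antecedent is the phrase ending with the weaker cadence (half cadence, phrase 1) and the consequent the one ending more conclusively (imperfect authentic cadence, phrase 2); the antecedent is measures 1–4.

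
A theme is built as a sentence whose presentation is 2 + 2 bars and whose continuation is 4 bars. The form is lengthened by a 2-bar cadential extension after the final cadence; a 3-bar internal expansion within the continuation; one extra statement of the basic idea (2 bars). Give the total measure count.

15 measures

Basic sentence: 2 + 2 + 4 = 8 bars.
8 (basic form) + 2 (cadential extension) + 3 (internal expansion) + 2 (extra statement) = 15.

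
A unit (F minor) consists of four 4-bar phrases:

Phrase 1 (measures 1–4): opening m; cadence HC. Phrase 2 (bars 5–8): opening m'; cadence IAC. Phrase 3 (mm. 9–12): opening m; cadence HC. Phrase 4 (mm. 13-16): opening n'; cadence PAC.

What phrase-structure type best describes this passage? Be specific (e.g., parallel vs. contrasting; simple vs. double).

Four phrases in two halves: the first half (measures 1–8) ends with an imperfect authentic cadence, the second (bars 9-16) with a perfect authentic cadence — a large antecedent–consequent pair, i.e. a double period.
Phrase 3 begins with the same material as phrase 1, making it parallel.

parallel double period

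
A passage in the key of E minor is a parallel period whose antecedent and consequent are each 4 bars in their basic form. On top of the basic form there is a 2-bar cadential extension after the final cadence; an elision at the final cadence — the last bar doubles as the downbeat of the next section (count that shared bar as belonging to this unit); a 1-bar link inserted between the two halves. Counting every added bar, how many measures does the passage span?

Basic parallel period: 4 + 4 = 8 bars.
8 (basic form) + 2 (cadential extension) + 1 (link) = 11.
The elision shares a bar with the next section but does not change this unit's count.

11 measures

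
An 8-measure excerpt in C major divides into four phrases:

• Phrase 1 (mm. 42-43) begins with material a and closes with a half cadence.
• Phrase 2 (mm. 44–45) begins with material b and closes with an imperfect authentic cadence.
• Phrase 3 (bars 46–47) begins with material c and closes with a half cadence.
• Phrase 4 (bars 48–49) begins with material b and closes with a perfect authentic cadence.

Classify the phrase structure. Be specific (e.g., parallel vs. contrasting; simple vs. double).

contrasting double period

Four phrases in two halves: the first half (mm. 42–45) ends with an imperfect authentic cadence, the second (mm. 46–49) with a perfect authentic cadence — a large antecedent–consequent pair, i.e. a double period.
Phrase 3 begins with different material from phrase 1, making it contrasting.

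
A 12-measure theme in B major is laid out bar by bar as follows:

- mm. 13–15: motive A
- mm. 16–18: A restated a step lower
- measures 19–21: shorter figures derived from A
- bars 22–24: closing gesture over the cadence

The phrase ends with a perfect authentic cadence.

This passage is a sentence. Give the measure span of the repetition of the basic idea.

measures 16–18

The presentation of a sentence is the basic idea (mm. 13–15) plus its repetition (measures 16–18); the repetition of the basic idea is therefore bars 16–18.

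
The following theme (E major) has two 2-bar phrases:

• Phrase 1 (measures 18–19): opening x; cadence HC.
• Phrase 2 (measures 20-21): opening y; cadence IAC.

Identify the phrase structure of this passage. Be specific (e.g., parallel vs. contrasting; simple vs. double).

contrasting period

Phrase 1 ends with a half cadence (weaker) and phrase 2 with an imperfect authentic cadence (stronger): antecedent + consequent = a period.
The two phrases open with different material (x / y), so the period is contrasting.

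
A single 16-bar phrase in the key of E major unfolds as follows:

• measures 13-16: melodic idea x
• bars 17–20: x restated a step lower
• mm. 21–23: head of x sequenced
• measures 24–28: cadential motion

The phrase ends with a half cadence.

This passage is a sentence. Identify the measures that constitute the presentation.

measures 13–20

The presentation of a sentence is the basic idea (measures 13–16) plus its repetition (mm. 17–20); the presentation is therefore measures 13-20.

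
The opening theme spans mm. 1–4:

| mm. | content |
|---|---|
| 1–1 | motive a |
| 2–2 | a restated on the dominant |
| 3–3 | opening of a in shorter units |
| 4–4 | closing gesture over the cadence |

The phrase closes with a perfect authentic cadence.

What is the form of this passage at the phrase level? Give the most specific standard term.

Basic idea (m. 1) + its repetition (bar 2) form the presentation; fragmentation and cadence (mm. 3–4) form the continuation — the 4-bar whole is a sentence.

sentence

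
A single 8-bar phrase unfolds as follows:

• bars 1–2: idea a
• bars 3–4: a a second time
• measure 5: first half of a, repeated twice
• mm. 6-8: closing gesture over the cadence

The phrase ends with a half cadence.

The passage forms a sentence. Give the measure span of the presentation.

measures 1–4

The presentation of a sentence is the basic idea (mm. 1-2) plus its repetition (mm. 3–4); the presentation is therefore bars 1–4.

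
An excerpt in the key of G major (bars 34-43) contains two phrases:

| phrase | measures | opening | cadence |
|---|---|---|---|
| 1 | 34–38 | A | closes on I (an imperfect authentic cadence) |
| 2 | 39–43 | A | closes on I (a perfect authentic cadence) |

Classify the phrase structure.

Phrase 1 ends with an imperfect authentic cadence (weaker) and phrase 2 with a perfect authentic cadence (stronger): antecedent + consequent = a period.
The two phrases open with the same material (A / A), so the period is parallel.

parallel period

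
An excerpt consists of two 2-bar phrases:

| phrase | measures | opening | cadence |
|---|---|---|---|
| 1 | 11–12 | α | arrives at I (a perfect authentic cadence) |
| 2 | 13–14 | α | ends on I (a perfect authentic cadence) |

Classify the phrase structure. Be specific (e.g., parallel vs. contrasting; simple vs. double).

Both phrases have the same opening (α) and the same cadence (perfect authentic cadence): the second is a restatement, not a consequent, so this is a repeated phrase rather than a period.

repeated phrase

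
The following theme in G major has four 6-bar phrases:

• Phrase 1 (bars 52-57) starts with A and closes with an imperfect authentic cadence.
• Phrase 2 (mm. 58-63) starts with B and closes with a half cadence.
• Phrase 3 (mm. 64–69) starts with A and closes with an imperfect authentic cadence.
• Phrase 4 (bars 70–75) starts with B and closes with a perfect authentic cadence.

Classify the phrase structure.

Four phrases in two halves: the first half (bars 52–63) ends with a half cadence, the second (bars 64–75) with a perfect authentic cadence — a large antecedent–consequent pair, i.e. a double period.
Phrase 3 begins with the same material as phrase 1, making it parallel.

parallel double period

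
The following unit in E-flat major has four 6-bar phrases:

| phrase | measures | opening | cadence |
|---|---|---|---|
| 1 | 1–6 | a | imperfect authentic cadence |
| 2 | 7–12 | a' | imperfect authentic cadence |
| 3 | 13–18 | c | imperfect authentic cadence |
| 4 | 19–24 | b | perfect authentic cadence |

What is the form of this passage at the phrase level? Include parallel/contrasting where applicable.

Four phrases in two halves: the first half (measures 1–12) ends with an imperfect authentic cadence, the second (bars 13–24) with a perfect authentic cadence — a large antecedent–consequent pair, i.e. a double period.
Phrase 3 begins with different material from phrase 1, making it contrasting.

contrasting double period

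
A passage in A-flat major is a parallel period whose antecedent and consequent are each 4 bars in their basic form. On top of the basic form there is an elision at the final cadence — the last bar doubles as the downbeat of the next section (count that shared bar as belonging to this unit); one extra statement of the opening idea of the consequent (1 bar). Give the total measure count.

9 measures

Basic parallel period: 4 + 4 = 8 bars.
8 (basic form) + 1 (extra statement) = 9.
The elision shares a bar with the next section but does not change this unit's count.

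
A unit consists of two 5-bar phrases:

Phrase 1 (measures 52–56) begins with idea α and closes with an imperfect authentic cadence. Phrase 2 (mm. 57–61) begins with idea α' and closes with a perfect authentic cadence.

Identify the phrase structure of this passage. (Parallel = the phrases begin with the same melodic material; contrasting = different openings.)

Phrase 1 ends with an imperfect authentic cadence (weaker) and phrase 2 with a perfect authentic cadence (stronger): antecedent + consequent = a period.
The two phrases open with the same material (α / α'), so the period is parallel.

parallel period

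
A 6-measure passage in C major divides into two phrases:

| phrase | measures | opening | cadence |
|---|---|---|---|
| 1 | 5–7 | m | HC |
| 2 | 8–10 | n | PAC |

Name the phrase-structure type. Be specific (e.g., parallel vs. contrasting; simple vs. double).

contrasting period

Phrase 1 ends with a half cadence (weaker) and phrase 2 with a perfect authentic cadence (stronger): antecedent + consequent = a period.
The two phrases open with different material (m / n), so the period is contrasting.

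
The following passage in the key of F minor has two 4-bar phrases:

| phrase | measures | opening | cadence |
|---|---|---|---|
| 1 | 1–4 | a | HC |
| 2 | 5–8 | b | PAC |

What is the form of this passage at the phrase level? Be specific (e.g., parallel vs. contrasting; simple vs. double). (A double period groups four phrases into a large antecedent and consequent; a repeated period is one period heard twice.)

Phrase 1 ends with a half cadence (weaker) and phrase 2 with a perfect authentic cadence (stronger): antecedent + consequent = a period.
The two phrases open with different material (a / b), so the period is contrasting.

contrasting period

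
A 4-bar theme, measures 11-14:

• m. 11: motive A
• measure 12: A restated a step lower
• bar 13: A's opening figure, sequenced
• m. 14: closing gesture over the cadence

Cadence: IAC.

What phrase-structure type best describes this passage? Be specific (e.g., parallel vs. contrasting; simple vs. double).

sentence

Basic idea (m. 11) + its repetition (bar 12) form the presentation; fragmentation and cadence (measures 13–14) form the continuation — the 4-bar whole is a sentence.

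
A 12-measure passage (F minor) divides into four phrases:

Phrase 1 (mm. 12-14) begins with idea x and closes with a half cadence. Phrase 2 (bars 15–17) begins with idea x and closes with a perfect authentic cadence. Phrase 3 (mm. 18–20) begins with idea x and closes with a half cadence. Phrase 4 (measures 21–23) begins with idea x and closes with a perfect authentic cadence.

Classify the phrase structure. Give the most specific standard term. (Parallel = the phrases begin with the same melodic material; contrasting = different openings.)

repeated period

The cadence pattern HC–PAC–HC–PAC is weak–strong twice, and phrases 3–4 restate phrases 1–2: a period heard twice, not a double period (which would end weakly at phrase 2).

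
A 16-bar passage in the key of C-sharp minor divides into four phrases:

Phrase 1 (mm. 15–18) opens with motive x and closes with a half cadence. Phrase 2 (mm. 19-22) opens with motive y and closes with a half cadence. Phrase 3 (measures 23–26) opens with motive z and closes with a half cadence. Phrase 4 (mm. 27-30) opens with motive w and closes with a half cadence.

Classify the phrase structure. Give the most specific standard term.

Phrase 4 ends with a half cadence, no stronger than phrase 2's half cadence, so the four phrases do not form a double period; nor do phrases 3–4 duplicate 1–2, so it is not a repeated period. With no phrase reaching a conclusive cadence, the passage is a phrase group.

phrase group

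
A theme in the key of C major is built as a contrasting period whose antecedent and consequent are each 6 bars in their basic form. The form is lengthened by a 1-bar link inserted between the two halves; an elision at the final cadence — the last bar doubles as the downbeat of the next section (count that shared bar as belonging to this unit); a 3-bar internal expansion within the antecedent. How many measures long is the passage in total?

Basic contrasting period: 6 + 6 = 12 bars.
12 (basic form) + 1 (link) + 3 (internal expansion) = 16.
The elision shares a bar with the next section but does not change this unit's count.

16 measures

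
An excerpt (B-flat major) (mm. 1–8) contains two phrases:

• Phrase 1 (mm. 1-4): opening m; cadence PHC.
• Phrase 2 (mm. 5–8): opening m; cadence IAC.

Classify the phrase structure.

parallel period

Phrase 1 ends with a Phrygian half cadence (weaker) and phrase 2 with an imperfect authentic cadence (stronger): antecedent + consequent = a period.
The two phrases open with the same material (m / m), so the period is parallel.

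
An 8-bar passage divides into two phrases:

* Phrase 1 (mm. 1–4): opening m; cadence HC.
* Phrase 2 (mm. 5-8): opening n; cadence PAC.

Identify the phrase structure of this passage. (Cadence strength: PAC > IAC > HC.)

contrasting period

Phrase 1 ends with a half cadence (weaker) and phrase 2 with a perfect authentic cadence (stronger): antecedent + consequent = a period.
The two phrases open with different material (m / n), so the period is contrasting.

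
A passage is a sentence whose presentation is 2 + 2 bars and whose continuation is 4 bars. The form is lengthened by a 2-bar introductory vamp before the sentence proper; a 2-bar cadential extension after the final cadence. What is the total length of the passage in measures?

Basic sentence: 2 + 2 + 4 = 8 bars.
8 (basic form) + 2 (introduction) + 2 (cadential extension) = 12.

12 measures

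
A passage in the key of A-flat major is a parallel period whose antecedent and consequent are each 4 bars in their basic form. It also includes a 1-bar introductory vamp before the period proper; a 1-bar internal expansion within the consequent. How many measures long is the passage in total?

10 measures

Basic parallel period: 4 + 4 = 8 bars.
8 (basic form) + 1 (introduction) + 1 (internal expansion) = 10.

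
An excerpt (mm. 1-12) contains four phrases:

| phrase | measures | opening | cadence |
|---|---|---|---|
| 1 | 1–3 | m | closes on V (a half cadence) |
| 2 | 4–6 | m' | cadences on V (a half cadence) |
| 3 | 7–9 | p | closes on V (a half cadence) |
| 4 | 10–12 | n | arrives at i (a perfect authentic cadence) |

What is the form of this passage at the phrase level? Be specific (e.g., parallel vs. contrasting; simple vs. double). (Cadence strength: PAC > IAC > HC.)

Four phrases in two halves: the first half (measures 1–6) ends with a half cadence, the second (mm. 7-12) with a perfect authentic cadence — a large antecedent–consequent pair, i.e. a double period.
Phrase 3 begins with different material from phrase 1, making it contrasting.

contrasting double period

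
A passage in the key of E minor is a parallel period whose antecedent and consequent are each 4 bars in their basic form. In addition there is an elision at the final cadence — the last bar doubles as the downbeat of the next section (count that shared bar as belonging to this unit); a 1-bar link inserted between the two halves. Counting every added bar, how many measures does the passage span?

Basic parallel period: 4 + 4 = 8 bars.
8 (basic form) + 1 (link) = 9.
The elision shares a bar with the next section but does not change this unit's count.

9 measures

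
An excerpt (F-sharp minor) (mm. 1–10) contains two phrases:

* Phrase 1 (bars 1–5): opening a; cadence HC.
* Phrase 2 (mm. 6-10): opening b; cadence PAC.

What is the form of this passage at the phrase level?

contrasting period

Phrase 1 ends with a half cadence (weaker) and phrase 2 with a perfect authentic cadence (stronger): antecedent + consequent = a period.
The two phrases open with different material (a / b), so the period is contrasting.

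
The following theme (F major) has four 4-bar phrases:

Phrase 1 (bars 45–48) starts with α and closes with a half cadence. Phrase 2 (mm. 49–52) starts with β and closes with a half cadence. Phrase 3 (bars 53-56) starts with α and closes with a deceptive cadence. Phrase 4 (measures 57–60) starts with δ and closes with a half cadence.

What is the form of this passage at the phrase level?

phrase group

Phrase 4 ends with a half cadence, no stronger than phrase 2's half cadence, so the four phrases do not form a double period; nor do phrases 3–4 duplicate 1–2, so it is not a repeated period. With no phrase reaching a conclusive cadence, the passage is a phrase group.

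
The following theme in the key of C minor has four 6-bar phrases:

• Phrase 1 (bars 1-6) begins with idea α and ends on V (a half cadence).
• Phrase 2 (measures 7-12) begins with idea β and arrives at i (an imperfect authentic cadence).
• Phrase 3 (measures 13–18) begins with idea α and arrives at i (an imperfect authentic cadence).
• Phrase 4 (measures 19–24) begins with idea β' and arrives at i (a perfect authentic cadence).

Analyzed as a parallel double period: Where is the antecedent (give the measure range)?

In a double period the four phrases pair into a large antecedent (phrases 1–2, ending imperfect authentic cadence) and a large consequent (phrases 3–4, ending perfect authentic cadence). The antecedent spans bars 1–12.

measures 1–12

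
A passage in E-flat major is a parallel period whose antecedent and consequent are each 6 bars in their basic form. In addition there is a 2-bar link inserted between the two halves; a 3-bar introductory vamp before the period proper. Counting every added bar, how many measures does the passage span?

17 measures

Basic parallel period: 6 + 6 = 12 bars.
12 (basic form) + 2 (link) + 3 (introduction) = 17.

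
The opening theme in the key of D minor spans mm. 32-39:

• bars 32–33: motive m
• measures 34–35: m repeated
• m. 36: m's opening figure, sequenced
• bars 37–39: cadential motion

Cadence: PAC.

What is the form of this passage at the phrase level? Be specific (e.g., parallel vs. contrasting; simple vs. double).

sentence

Basic idea (mm. 32–33) + its repetition (mm. 34–35) form the presentation; fragmentation and cadence (mm. 36–39) form the continuation — the 8-bar whole is a sentence.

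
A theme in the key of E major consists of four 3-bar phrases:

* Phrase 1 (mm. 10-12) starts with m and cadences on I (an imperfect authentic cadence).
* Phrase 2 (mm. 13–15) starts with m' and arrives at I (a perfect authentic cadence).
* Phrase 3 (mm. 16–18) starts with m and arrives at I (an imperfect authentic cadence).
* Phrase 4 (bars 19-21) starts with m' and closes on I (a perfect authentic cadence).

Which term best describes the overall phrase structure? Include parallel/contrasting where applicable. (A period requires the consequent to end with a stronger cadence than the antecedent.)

The cadence pattern IAC–PAC–IAC–PAC is weak–strong twice, and phrases 3–4 restate phrases 1–2: a period heard twice, not a double period (which would end weakly at phrase 2).

repeated period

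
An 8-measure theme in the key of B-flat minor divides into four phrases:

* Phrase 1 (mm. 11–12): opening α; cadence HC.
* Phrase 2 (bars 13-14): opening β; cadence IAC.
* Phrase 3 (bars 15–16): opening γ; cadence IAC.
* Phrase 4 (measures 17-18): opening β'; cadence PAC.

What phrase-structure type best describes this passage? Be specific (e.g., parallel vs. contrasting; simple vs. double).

Four phrases in two halves: the first half (measures 11-14) ends with an imperfect authentic cadence, the second (measures 15-18) with a perfect authentic cadence — a large antecedent–consequent pair, i.e. a double period.
Phrase 3 begins with different material from phrase 1, making it contrasting.

contrasting double period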